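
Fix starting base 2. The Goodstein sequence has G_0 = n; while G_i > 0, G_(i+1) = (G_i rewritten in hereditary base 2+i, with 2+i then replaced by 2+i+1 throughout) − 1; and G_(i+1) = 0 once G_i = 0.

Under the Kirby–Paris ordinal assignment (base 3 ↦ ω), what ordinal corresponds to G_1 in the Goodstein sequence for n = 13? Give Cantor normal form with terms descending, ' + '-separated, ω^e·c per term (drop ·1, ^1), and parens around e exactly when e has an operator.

13 —HB2→ 2^(2 + 1) + 2^2 + 1 —bump→ 3^(3 + 1) + 3^3 + 1 = 109 —(−1)→ 108
108 —HB3→ 3^(3 + 1) + 3^3 —bump→ 4^(4 + 1) + 4^4 = 1280 —(−1)→ 1279

ω^(ω + 1) + ω^ω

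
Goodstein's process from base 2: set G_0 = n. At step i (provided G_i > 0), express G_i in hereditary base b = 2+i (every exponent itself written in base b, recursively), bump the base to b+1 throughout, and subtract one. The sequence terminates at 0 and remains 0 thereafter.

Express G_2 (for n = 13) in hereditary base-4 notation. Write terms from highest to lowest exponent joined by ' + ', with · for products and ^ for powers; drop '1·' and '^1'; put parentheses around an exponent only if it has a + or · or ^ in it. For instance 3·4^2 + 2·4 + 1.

(0) 13|_2 = 2^(2 + 1) + 2^2 + 1 ↦ 3^(3 + 1) + 3^3 + 1|_3 = 109 ⇒ 108
(1) 108|_3 = 3^(3 + 1) + 3^3 ↦ 4^(4 + 1) + 4^4|_4 = 1280 ⇒ 1279
(2) 1279|_4 = 4^(4 + 1) + 3·4^3 + 3·4^2 + 3·4 + 3 ↦ 5^(5 + 1) + 3·5^3 + 3·5^2 + 3·5 + 3|_5 = 16093 ⇒ 16092

4^(4 + 1) + 3·4^3 + 3·4^2 + 3·4 + 3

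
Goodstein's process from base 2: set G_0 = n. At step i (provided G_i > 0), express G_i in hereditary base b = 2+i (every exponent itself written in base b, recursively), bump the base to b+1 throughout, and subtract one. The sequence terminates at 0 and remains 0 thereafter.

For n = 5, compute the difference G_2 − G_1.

228

[0] 5 ≡ 2^2 + 1 (base 2). Lift 3: 28. −1: 27.
[1] 27 ≡ 3^3 (base 3). Lift 4: 256. −1: 255.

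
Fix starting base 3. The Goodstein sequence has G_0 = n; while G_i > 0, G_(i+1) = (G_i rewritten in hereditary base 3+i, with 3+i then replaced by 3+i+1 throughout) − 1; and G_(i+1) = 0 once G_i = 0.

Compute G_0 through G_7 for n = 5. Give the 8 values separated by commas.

5 —HB3→ 3 + 2 —bump→ 4 + 2 = 6 —(−1)→ 5
5 —HB4→ 4 + 1 —bump→ 5 + 1 = 6 —(−1)→ 5
5 —HB5→ 5 —bump→ 6 = 6 —(−1)→ 5
5 —HB6→ 5 —bump→ 5 = 5 —(−1)→ 4
4 —HB7→ 4 —bump→ 4 = 4 —(−1)→ 3
3 —HB8→ 3 —bump→ 3 = 3 —(−1)→ 2
2 —HB9→ 2 —bump→ 2 = 2 —(−1)→ 1

5, 5, 5, 5, 4, 3, 2, 1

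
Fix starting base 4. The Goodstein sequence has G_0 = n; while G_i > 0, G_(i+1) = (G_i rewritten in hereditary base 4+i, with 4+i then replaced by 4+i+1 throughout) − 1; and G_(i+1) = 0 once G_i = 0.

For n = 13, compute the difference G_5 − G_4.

1

13 —HB4→ 3·4 + 1 —bump→ 3·5 + 1 = 16 —(−1)→ 15
15 —HB5→ 3·5 —bump→ 3·6 = 18 —(−1)→ 17
17 —HB6→ 2·6 + 5 —bump→ 2·7 + 5 = 19 —(−1)→ 18
18 —HB7→ 2·7 + 4 —bump→ 2·8 + 4 = 20 —(−1)→ 19
19 —HB8→ 2·8 + 3 —bump→ 2·9 + 3 = 21 —(−1)→ 20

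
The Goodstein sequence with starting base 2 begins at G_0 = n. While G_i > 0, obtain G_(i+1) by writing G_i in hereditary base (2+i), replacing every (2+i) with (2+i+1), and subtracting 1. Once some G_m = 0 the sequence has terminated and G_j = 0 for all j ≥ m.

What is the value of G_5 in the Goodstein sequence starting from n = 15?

6588344

step 0: 15 = 2^(2 + 1) + 2^2 + 2 + 1; sub 3 for 2: 3^(3 + 1) + 3^3 + 3 + 1; = 112; G_1 = 112−1 = 111
step 1: 111 = 3^(3 + 1) + 3^3 + 3; sub 4 for 3: 4^(4 + 1) + 4^4 + 4; = 1284; G_2 = 1284−1 = 1283
step 2: 1283 = 4^(4 + 1) + 4^4 + 3; sub 5 for 4: 5^(5 + 1) + 5^5 + 3; = 18753; G_3 = 18753−1 = 18752
step 3: 18752 = 5^(5 + 1) + 5^5 + 2; sub 6 for 5: 6^(6 + 1) + 6^6 + 2; = 326594; G_4 = 326594−1 = 326593
step 4: 326593 = 6^(6 + 1) + 6^6 + 1; sub 7 for 6: 7^(7 + 1) + 7^7 + 1; = 6588345; G_5 = 6588345−1 = 6588344
step 5: 6588344 = 7^(7 + 1) + 7^7; sub 8 for 7: 8^(8 + 1) + 8^8; = 150994944; G_6 = 150994944−1 = 150994943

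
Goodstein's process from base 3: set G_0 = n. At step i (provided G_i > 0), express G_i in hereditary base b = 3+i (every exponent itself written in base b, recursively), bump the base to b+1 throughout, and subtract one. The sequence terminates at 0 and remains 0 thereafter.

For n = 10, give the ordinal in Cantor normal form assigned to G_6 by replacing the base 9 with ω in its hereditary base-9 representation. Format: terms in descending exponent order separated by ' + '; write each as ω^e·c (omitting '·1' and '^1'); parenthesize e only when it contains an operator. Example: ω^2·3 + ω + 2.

ω·4

G_0 = 10. HB_3(10) = 3^2 + 1. Bump = 17. G_1 = 16.
G_1 = 16. HB_4(16) = 4^2. Bump = 25. G_2 = 24.
G_2 = 24. HB_5(24) = 4·5 + 4. Bump = 28. G_3 = 27.
G_3 = 27. HB_6(27) = 4·6 + 3. Bump = 31. G_4 = 30.
G_4 = 30. HB_7(30) = 4·7 + 2. Bump = 34. G_5 = 33.
G_5 = 33. HB_8(33) = 4·8 + 1. Bump = 37. G_6 = 36.
G_6 = 36. HB_9(36) = 4·9. Bump = 40. G_7 = 39.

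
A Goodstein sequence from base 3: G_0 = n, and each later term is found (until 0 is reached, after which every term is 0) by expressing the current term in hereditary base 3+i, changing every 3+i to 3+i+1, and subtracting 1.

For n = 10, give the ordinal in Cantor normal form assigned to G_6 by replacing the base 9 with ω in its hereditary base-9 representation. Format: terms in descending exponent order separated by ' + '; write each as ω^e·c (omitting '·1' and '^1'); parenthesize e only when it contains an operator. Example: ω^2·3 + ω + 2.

10 —HB3→ 3^2 + 1 —bump→ 4^2 + 1 = 17 —(−1)→ 16
16 —HB4→ 4^2 —bump→ 5^2 = 25 —(−1)→ 24
24 —HB5→ 4·5 + 4 —bump→ 4·6 + 4 = 28 —(−1)→ 27
27 —HB6→ 4·6 + 3 —bump→ 4·7 + 3 = 31 —(−1)→ 30
30 —HB7→ 4·7 + 2 —bump→ 4·8 + 2 = 34 —(−1)→ 33
33 —HB8→ 4·8 + 1 —bump→ 4·9 + 1 = 37 —(−1)→ 36
36 —HB9→ 4·9 —bump→ 4·10 = 40 —(−1)→ 39

ω·4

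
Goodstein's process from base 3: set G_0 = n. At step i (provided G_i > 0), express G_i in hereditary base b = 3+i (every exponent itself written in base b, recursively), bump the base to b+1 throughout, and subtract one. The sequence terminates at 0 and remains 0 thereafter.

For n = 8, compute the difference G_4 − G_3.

0

8 —HB3→ 2·3 + 2 —bump→ 2·4 + 2 = 10 —(−1)→ 9
9 —HB4→ 2·4 + 1 —bump→ 2·5 + 1 = 11 —(−1)→ 10
10 —HB5→ 2·5 —bump→ 2·6 = 12 —(−1)→ 11
11 —HB6→ 6 + 5 —bump→ 7 + 5 = 12 —(−1)→ 11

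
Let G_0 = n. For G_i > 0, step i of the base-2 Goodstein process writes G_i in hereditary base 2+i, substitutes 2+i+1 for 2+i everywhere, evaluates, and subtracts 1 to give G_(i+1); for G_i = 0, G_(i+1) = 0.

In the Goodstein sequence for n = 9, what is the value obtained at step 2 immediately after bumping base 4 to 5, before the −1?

G_0 = 9. HB_2(9) = 2^(2 + 1) + 1. Bump = 82. G_1 = 81.
G_1 = 81. HB_3(81) = 3^(3 + 1). Bump = 1024. G_2 = 1023.
G_2 = 1023. HB_4(1023) = 3·4^4 + 3·4^3 + 3·4^2 + 3·4 + 3. Bump = 9843. G_3 = 9842.

9843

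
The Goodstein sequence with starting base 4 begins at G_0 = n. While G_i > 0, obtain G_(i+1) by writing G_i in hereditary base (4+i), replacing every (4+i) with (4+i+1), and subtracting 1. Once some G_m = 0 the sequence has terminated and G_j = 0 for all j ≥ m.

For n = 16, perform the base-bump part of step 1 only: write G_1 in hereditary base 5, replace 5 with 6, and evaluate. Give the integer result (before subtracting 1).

[0] 16 ≡ 4^2 (base 4). Lift 5: 25. −1: 24.
[1] 24 ≡ 4·5 + 4 (base 5). Lift 6: 28. −1: 27.

28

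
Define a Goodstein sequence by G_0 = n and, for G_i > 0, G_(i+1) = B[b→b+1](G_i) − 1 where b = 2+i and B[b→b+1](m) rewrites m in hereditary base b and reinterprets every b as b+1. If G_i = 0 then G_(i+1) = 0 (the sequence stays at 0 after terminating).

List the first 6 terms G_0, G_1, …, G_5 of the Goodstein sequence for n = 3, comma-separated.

base 2: 3 = 2 + 1; at 3: 3 + 1 = 4; next = 3
base 3: 3 = 3; at 4: 4 = 4; next = 3
base 4: 3 = 3; at 5: 3 = 3; next = 2
base 5: 2 = 2; at 6: 2 = 2; next = 1
base 6: 1 = 1; at 7: 1 = 1; next = 0

3, 3, 3, 2, 1, 0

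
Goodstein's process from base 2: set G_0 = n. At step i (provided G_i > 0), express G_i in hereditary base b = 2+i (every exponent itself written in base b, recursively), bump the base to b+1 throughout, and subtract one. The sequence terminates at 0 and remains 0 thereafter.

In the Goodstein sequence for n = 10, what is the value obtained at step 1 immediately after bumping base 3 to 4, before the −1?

G_0 = 10. HB_2(10) = 2^(2 + 1) + 2. Bump = 84. G_1 = 83.
G_1 = 83. HB_3(83) = 3^(3 + 1) + 2. Bump = 1026. G_2 = 1025.

1026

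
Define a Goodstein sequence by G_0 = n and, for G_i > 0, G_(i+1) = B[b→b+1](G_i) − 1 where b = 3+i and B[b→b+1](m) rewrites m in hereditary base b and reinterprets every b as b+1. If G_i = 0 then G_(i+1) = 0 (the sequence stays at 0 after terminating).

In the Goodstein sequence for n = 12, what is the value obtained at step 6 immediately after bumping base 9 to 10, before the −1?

76

12 —HB3→ 3^2 + 3 —bump→ 4^2 + 4 = 20 —(−1)→ 19
19 —HB4→ 4^2 + 3 —bump→ 5^2 + 3 = 28 —(−1)→ 27
27 —HB5→ 5^2 + 2 —bump→ 6^2 + 2 = 38 —(−1)→ 37
37 —HB6→ 6^2 + 1 —bump→ 7^2 + 1 = 50 —(−1)→ 49
49 —HB7→ 7^2 —bump→ 8^2 = 64 —(−1)→ 63
63 —HB8→ 7·8 + 7 —bump→ 7·9 + 7 = 70 —(−1)→ 69
69 —HB9→ 7·9 + 6 —bump→ 7·10 + 6 = 76 —(−1)→ 75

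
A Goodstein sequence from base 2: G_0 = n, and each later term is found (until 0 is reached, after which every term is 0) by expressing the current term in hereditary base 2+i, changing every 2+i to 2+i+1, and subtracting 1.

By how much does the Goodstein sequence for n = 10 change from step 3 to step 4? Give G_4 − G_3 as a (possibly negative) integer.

264310

[0] 10 ≡ 2^(2 + 1) + 2 (base 2). Lift 3: 84. −1: 83.
[1] 83 ≡ 3^(3 + 1) + 2 (base 3). Lift 4: 1026. −1: 1025.
[2] 1025 ≡ 4^(4 + 1) + 1 (base 4). Lift 5: 15626. −1: 15625.
[3] 15625 ≡ 5^(5 + 1) (base 5). Lift 6: 279936. −1: 279935.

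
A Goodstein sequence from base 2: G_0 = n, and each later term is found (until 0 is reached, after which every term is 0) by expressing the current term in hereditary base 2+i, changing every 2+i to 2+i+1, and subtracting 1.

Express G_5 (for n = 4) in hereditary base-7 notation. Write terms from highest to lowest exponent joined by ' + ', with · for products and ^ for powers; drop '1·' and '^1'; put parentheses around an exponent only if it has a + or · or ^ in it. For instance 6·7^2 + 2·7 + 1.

4 —HB2→ 2^2 —bump→ 3^3 = 27 —(−1)→ 26
26 —HB3→ 2·3^2 + 2·3 + 2 —bump→ 2·4^2 + 2·4 + 2 = 42 —(−1)→ 41
41 —HB4→ 2·4^2 + 2·4 + 1 —bump→ 2·5^2 + 2·5 + 1 = 61 —(−1)→ 60
60 —HB5→ 2·5^2 + 2·5 —bump→ 2·6^2 + 2·6 = 84 —(−1)→ 83
83 —HB6→ 2·6^2 + 6 + 5 —bump→ 2·7^2 + 7 + 5 = 110 —(−1)→ 109
109 —HB7→ 2·7^2 + 7 + 4 —bump→ 2·8^2 + 8 + 4 = 140 —(−1)→ 139

2·7^2 + 7 + 4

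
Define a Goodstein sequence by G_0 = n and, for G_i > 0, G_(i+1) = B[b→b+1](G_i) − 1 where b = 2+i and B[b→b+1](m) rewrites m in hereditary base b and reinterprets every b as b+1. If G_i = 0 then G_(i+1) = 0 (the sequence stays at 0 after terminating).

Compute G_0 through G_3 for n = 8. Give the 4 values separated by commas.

8, 80, 553, 6310

8 —HB2→ 2^(2 + 1) —bump→ 3^(3 + 1) = 81 —(−1)→ 80
80 —HB3→ 2·3^3 + 2·3^2 + 2·3 + 2 —bump→ 2·4^4 + 2·4^2 + 2·4 + 2 = 554 —(−1)→ 553
553 —HB4→ 2·4^4 + 2·4^2 + 2·4 + 1 —bump→ 2·5^5 + 2·5^2 + 2·5 + 1 = 6311 —(−1)→ 6310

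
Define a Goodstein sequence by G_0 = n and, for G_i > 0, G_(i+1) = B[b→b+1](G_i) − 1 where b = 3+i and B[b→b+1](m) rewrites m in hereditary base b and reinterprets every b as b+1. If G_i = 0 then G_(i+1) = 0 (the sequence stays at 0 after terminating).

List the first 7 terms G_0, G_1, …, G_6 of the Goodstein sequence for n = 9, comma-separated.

[0] 9 ≡ 3^2 (base 3). Lift 4: 16. −1: 15.
[1] 15 ≡ 3·4 + 3 (base 4). Lift 5: 18. −1: 17.
[2] 17 ≡ 3·5 + 2 (base 5). Lift 6: 20. −1: 19.
[3] 19 ≡ 3·6 + 1 (base 6). Lift 7: 22. −1: 21.
[4] 21 ≡ 3·7 (base 7). Lift 8: 24. −1: 23.
[5] 23 ≡ 2·8 + 7 (base 8). Lift 9: 25. −1: 24.

9, 15, 17, 19, 21, 23, 24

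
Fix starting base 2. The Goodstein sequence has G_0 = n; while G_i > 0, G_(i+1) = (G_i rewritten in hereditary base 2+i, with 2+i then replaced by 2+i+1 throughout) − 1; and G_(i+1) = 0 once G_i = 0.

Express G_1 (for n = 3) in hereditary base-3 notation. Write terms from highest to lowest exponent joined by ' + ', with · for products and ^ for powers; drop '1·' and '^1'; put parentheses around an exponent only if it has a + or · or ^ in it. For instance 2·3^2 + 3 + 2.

i=0: 3 = 2 + 1 (b=2); 2→3: 3 + 1 = 4; 4−1 = 3
i=1: 3 = 3 (b=3); 3→4: 4 = 4; 4−1 = 3

3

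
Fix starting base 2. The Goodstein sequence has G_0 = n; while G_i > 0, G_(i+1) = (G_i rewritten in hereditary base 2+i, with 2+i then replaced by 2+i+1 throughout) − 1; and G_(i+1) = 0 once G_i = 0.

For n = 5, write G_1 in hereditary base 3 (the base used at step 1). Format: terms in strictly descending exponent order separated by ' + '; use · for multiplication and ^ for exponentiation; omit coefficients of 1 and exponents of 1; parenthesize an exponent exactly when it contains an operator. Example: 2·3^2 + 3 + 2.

G_0 = 5. HB_2(5) = 2^2 + 1. Bump = 28. G_1 = 27.
G_1 = 27. HB_3(27) = 3^3. Bump = 256. G_2 = 255.

3^3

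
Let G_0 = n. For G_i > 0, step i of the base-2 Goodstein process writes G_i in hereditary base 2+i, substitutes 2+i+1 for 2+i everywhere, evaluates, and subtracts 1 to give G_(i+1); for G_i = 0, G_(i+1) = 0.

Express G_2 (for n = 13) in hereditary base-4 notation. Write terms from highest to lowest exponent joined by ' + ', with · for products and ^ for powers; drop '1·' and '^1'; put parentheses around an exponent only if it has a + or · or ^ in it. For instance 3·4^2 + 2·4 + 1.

(0) 13|_2 = 2^(2 + 1) + 2^2 + 1 ↦ 3^(3 + 1) + 3^3 + 1|_3 = 109 ⇒ 108
(1) 108|_3 = 3^(3 + 1) + 3^3 ↦ 4^(4 + 1) + 4^4|_4 = 1280 ⇒ 1279
(2) 1279|_4 = 4^(4 + 1) + 3·4^3 + 3·4^2 + 3·4 + 3 ↦ 5^(5 + 1) + 3·5^3 + 3·5^2 + 3·5 + 3|_5 = 16093 ⇒ 16092

4^(4 + 1) + 3·4^3 + 3·4^2 + 3·4 + 3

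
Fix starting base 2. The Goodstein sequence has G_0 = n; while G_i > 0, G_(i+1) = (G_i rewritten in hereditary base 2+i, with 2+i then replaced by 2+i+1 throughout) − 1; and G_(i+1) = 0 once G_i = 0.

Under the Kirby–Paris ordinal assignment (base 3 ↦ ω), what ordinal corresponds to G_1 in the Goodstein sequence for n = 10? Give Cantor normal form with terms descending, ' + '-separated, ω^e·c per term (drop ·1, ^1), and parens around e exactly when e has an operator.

ω^(ω + 1) + 2

[0] 10 ≡ 2^(2 + 1) + 2 (base 2). Lift 3: 84. −1: 83.
[1] 83 ≡ 3^(3 + 1) + 2 (base 3). Lift 4: 1026. −1: 1025.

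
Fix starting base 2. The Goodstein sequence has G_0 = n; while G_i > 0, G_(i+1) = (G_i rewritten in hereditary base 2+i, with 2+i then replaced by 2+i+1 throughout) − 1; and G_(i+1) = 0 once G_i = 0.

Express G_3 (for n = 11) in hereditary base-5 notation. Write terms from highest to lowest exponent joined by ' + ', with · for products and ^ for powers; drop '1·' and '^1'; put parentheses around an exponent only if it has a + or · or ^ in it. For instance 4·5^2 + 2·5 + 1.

G_0=11  [base 2] 2^(2 + 1) + 2 + 1  →[2↦3]→  3^(3 + 1) + 3 + 1 = 85  −1 ⇒ G_1=84
G_1=84  [base 3] 3^(3 + 1) + 3  →[3↦4]→  4^(4 + 1) + 4 = 1028  −1 ⇒ G_2=1027
G_2=1027  [base 4] 4^(4 + 1) + 3  →[4↦5]→  5^(5 + 1) + 3 = 15628  −1 ⇒ G_3=15627

5^(5 + 1) + 2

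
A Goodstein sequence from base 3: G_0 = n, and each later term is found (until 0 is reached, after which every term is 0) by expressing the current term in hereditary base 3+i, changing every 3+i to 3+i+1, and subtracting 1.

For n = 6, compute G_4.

i=0: 6 = 2·3 (b=3); 3→4: 2·4 = 8; 8−1 = 7
i=1: 7 = 4 + 3 (b=4); 4→5: 5 + 3 = 8; 8−1 = 7
i=2: 7 = 5 + 2 (b=5); 5→6: 6 + 2 = 8; 8−1 = 7
i=3: 7 = 6 + 1 (b=6); 6→7: 7 + 1 = 8; 8−1 = 7
i=4: 7 = 7 (b=7); 7→8: 8 = 8; 8−1 = 7

7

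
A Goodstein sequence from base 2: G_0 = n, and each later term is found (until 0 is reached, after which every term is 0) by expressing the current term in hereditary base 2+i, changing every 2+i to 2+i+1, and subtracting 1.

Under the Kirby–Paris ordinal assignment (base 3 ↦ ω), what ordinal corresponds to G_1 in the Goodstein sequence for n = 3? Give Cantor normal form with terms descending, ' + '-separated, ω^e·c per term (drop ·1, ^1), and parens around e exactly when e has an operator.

base 2: 3 = 2 + 1; at 3: 3 + 1 = 4; next = 3
base 3: 3 = 3; at 4: 4 = 4; next = 3

ω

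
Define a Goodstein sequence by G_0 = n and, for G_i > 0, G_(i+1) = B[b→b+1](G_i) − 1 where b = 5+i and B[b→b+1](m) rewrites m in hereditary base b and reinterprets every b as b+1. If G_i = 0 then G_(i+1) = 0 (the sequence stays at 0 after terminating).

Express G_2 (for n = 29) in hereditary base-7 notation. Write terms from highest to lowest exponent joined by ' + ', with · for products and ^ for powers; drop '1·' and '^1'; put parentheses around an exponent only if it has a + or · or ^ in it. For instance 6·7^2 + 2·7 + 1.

7^2 + 2

[0] 29 ≡ 5^2 + 4 (base 5). Lift 6: 40. −1: 39.
[1] 39 ≡ 6^2 + 3 (base 6). Lift 7: 52. −1: 51.
[2] 51 ≡ 7^2 + 2 (base 7). Lift 8: 66. −1: 65.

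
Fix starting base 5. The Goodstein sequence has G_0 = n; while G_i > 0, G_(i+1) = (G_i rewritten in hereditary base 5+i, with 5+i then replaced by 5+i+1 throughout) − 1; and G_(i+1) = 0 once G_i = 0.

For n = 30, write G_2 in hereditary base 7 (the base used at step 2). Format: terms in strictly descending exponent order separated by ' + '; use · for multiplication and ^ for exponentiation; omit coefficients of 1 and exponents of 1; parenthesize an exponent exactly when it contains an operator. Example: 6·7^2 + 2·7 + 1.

7^2 + 4

(0) 30|_5 = 5^2 + 5 ↦ 6^2 + 6|_6 = 42 ⇒ 41
(1) 41|_6 = 6^2 + 5 ↦ 7^2 + 5|_7 = 54 ⇒ 53
(2) 53|_7 = 7^2 + 4 ↦ 8^2 + 4|_8 = 68 ⇒ 67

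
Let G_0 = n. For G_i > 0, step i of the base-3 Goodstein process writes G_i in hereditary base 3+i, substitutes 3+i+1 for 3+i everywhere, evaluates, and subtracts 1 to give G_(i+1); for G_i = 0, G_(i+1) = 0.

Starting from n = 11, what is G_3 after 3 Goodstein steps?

35

(0) 11|_3 = 3^2 + 2 ↦ 4^2 + 2|_4 = 18 ⇒ 17
(1) 17|_4 = 4^2 + 1 ↦ 5^2 + 1|_5 = 26 ⇒ 25
(2) 25|_5 = 5^2 ↦ 6^2|_6 = 36 ⇒ 35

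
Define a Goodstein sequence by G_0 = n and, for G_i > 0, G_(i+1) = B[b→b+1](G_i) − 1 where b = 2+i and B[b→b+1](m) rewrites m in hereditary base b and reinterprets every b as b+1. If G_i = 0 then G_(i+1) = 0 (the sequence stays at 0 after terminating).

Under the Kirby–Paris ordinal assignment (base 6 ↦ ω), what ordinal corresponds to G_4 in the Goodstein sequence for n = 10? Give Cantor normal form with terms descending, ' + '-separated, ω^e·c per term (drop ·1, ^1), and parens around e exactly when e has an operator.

base 2: 10 = 2^(2 + 1) + 2; at 3: 3^(3 + 1) + 3 = 84; next = 83
base 3: 83 = 3^(3 + 1) + 2; at 4: 4^(4 + 1) + 2 = 1026; next = 1025
base 4: 1025 = 4^(4 + 1) + 1; at 5: 5^(5 + 1) + 1 = 15626; next = 15625
base 5: 15625 = 5^(5 + 1); at 6: 6^(6 + 1) = 279936; next = 279935
base 6: 279935 = 5·6^6 + 5·6^5 + 5·6^4 + 5·6^3 + 5·6^2 + 5·6 + 5; at 7: 5·7^7 + 5·7^5 + 5·7^4 + 5·7^3 + 5·7^2 + 5·7 + 5 = 4215755; next = 4215754

ω^ω·5 + ω^5·5 + ω^4·5 + ω^3·5 + ω^2·5 + ω·5 + 5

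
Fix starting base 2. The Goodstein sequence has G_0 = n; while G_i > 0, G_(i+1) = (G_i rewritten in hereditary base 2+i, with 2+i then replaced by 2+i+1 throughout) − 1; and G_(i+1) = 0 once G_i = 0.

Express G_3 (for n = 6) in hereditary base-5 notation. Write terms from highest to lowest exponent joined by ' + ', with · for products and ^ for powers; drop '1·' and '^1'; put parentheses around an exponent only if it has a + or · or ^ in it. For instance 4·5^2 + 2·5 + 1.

G_0=6  [base 2] 2^2 + 2  →[2↦3]→  3^3 + 3 = 30  −1 ⇒ G_1=29
G_1=29  [base 3] 3^3 + 2  →[3↦4]→  4^4 + 2 = 258  −1 ⇒ G_2=257
G_2=257  [base 4] 4^4 + 1  →[4↦5]→  5^5 + 1 = 3126  −1 ⇒ G_3=3125
G_3=3125  [base 5] 5^5  →[5↦6]→  6^6 = 46656  −1 ⇒ G_4=46655

5^5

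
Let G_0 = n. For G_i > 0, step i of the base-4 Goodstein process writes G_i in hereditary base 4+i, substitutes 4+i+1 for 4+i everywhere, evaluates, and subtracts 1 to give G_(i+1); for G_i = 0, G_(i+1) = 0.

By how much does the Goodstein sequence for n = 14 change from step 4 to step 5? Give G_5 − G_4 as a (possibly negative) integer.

1

base 4: 14 = 3·4 + 2; at 5: 3·5 + 2 = 17; next = 16
base 5: 16 = 3·5 + 1; at 6: 3·6 + 1 = 19; next = 18
base 6: 18 = 3·6; at 7: 3·7 = 21; next = 20
base 7: 20 = 2·7 + 6; at 8: 2·8 + 6 = 22; next = 21
base 8: 21 = 2·8 + 5; at 9: 2·9 + 5 = 23; next = 22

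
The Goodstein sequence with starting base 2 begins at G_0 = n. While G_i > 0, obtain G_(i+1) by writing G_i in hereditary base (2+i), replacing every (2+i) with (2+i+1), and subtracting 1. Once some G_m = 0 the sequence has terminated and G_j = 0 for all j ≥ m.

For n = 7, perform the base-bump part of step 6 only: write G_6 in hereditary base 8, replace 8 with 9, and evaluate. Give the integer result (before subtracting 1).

i=0: 7 = 2^2 + 2 + 1 (b=2); 2→3: 3^3 + 3 + 1 = 31; 31−1 = 30
i=1: 30 = 3^3 + 3 (b=3); 3→4: 4^4 + 4 = 260; 260−1 = 259
i=2: 259 = 4^4 + 3 (b=4); 4→5: 5^5 + 3 = 3128; 3128−1 = 3127
i=3: 3127 = 5^5 + 2 (b=5); 5→6: 6^6 + 2 = 46658; 46658−1 = 46657
i=4: 46657 = 6^6 + 1 (b=6); 6→7: 7^7 + 1 = 823544; 823544−1 = 823543
i=5: 823543 = 7^7 (b=7); 7→8: 8^8 = 16777216; 16777216−1 = 16777215
i=6: 16777215 = 7·8^7 + 7·8^6 + 7·8^5 + 7·8^4 + 7·8^3 + 7·8^2 + 7·8 + 7 (b=8); 8→9: 7·9^7 + 7·9^6 + 7·9^5 + 7·9^4 + 7·9^3 + 7·9^2 + 7·9 + 7 = 37665880; 37665880−1 = 37665879

37665880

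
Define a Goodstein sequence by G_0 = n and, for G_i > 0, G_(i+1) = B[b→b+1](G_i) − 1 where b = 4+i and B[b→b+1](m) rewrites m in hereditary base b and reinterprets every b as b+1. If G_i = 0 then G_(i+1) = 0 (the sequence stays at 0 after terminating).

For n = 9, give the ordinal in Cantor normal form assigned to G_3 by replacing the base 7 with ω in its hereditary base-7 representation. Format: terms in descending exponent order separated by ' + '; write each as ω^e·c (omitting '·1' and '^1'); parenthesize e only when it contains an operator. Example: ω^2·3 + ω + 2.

i=0: 9 = 2·4 + 1 (b=4); 4→5: 2·5 + 1 = 11; 11−1 = 10
i=1: 10 = 2·5 (b=5); 5→6: 2·6 = 12; 12−1 = 11
i=2: 11 = 6 + 5 (b=6); 6→7: 7 + 5 = 12; 12−1 = 11

ω + 4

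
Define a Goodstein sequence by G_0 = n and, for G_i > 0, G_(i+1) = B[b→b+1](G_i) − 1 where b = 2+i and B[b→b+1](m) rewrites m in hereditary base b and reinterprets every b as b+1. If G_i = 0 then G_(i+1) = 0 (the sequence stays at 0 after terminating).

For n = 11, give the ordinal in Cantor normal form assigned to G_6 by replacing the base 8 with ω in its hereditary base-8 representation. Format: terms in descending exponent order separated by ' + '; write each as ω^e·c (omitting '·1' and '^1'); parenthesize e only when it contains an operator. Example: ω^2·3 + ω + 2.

G_0 = 11. HB_2(11) = 2^(2 + 1) + 2 + 1. Bump = 85. G_1 = 84.
G_1 = 84. HB_3(84) = 3^(3 + 1) + 3. Bump = 1028. G_2 = 1027.
G_2 = 1027. HB_4(1027) = 4^(4 + 1) + 3. Bump = 15628. G_3 = 15627.
G_3 = 15627. HB_5(15627) = 5^(5 + 1) + 2. Bump = 279938. G_4 = 279937.
G_4 = 279937. HB_6(279937) = 6^(6 + 1) + 1. Bump = 5764802. G_5 = 5764801.
G_5 = 5764801. HB_7(5764801) = 7^(7 + 1). Bump = 134217728. G_6 = 134217727.
G_6 = 134217727. HB_8(134217727) = 7·8^8 + 7·8^7 + 7·8^6 + 7·8^5 + 7·8^4 + 7·8^3 + 7·8^2 + 7·8 + 7. Bump = 2749609303. G_7 = 2749609302.

ω^ω·7 + ω^7·7 + ω^6·7 + ω^5·7 + ω^4·7 + ω^3·7 + ω^2·7 + ω·7 + 7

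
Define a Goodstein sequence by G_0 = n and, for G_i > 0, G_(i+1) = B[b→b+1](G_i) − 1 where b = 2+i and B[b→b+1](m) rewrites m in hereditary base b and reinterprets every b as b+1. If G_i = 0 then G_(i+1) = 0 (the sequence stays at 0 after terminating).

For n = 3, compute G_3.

2

i=0: 3 = 2 + 1 (b=2); 2→3: 3 + 1 = 4; 4−1 = 3
i=1: 3 = 3 (b=3); 3→4: 4 = 4; 4−1 = 3
i=2: 3 = 3 (b=4); 4→5: 3 = 3; 3−1 = 2
i=3: 2 = 2 (b=5); 5→6: 2 = 2; 2−1 = 1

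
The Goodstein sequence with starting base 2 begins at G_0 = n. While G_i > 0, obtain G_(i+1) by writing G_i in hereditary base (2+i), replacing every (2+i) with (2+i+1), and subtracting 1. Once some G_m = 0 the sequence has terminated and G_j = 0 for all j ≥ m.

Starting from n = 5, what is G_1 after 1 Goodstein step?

base 2: 5 = 2^2 + 1; at 3: 3^3 + 1 = 28; next = 27
base 3: 27 = 3^3; at 4: 4^4 = 256; next = 255

27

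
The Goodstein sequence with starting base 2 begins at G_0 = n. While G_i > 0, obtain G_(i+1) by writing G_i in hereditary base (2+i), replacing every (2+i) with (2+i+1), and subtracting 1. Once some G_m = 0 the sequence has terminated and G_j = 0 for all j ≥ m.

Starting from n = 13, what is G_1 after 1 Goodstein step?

108

i=0: 13 = 2^(2 + 1) + 2^2 + 1 (b=2); 2→3: 3^(3 + 1) + 3^3 + 1 = 109; 109−1 = 108
i=1: 108 = 3^(3 + 1) + 3^3 (b=3); 3→4: 4^(4 + 1) + 4^4 = 1280; 1280−1 = 1279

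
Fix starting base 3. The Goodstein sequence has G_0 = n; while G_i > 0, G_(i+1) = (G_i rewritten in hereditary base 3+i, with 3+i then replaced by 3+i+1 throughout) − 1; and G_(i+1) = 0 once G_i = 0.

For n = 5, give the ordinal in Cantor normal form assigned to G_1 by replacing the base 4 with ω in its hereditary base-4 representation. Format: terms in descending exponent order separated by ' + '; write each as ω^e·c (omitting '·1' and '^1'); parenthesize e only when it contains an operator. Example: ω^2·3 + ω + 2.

ω + 1

i=0: 5 = 3 + 2 (b=3); 3→4: 4 + 2 = 6; 6−1 = 5
i=1: 5 = 4 + 1 (b=4); 4→5: 5 + 1 = 6; 6−1 = 5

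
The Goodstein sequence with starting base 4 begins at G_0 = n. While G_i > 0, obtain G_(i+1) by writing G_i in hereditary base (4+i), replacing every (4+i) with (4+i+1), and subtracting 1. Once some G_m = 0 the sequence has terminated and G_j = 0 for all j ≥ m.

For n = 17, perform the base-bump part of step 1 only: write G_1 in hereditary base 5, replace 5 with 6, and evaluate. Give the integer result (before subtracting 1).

step 0: 17 = 4^2 + 1; sub 5 for 4: 5^2 + 1; = 26; G_1 = 26−1 = 25
step 1: 25 = 5^2; sub 6 for 5: 6^2; = 36; G_2 = 36−1 = 35

36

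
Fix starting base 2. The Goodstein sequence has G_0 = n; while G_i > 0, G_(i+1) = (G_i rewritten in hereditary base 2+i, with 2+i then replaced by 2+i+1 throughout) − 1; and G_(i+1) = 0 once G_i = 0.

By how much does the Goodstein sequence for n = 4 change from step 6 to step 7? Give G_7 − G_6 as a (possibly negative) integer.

34

G_0=4  [base 2] 2^2  →[2↦3]→  3^3 = 27  −1 ⇒ G_1=26
G_1=26  [base 3] 2·3^2 + 2·3 + 2  →[3↦4]→  2·4^2 + 2·4 + 2 = 42  −1 ⇒ G_2=41
G_2=41  [base 4] 2·4^2 + 2·4 + 1  →[4↦5]→  2·5^2 + 2·5 + 1 = 61  −1 ⇒ G_3=60
G_3=60  [base 5] 2·5^2 + 2·5  →[5↦6]→  2·6^2 + 2·6 = 84  −1 ⇒ G_4=83
G_4=83  [base 6] 2·6^2 + 6 + 5  →[6↦7]→  2·7^2 + 7 + 5 = 110  −1 ⇒ G_5=109
G_5=109  [base 7] 2·7^2 + 7 + 4  →[7↦8]→  2·8^2 + 8 + 4 = 140  −1 ⇒ G_6=139
G_6=139  [base 8] 2·8^2 + 8 + 3  →[8↦9]→  2·9^2 + 9 + 3 = 174  −1 ⇒ G_7=173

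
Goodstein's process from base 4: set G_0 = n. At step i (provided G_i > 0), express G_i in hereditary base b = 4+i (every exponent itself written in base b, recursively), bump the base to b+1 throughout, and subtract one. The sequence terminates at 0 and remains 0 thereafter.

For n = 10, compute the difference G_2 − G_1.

1

[0] 10 ≡ 2·4 + 2 (base 4). Lift 5: 12. −1: 11.
[1] 11 ≡ 2·5 + 1 (base 5). Lift 6: 13. −1: 12.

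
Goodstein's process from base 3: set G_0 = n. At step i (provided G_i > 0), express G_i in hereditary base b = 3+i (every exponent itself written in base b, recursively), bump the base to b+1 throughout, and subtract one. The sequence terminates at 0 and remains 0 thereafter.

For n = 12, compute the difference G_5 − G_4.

14

step 0: 12 = 3^2 + 3; sub 4 for 3: 4^2 + 4; = 20; G_1 = 20−1 = 19
step 1: 19 = 4^2 + 3; sub 5 for 4: 5^2 + 3; = 28; G_2 = 28−1 = 27
step 2: 27 = 5^2 + 2; sub 6 for 5: 6^2 + 2; = 38; G_3 = 38−1 = 37
step 3: 37 = 6^2 + 1; sub 7 for 6: 7^2 + 1; = 50; G_4 = 50−1 = 49
step 4: 49 = 7^2; sub 8 for 7: 8^2; = 64; G_5 = 64−1 = 63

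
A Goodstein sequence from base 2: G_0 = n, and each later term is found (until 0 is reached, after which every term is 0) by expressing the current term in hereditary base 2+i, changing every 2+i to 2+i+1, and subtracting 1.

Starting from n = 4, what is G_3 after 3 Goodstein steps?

60

i=0: 4 = 2^2 (b=2); 2→3: 3^3 = 27; 27−1 = 26
i=1: 26 = 2·3^2 + 2·3 + 2 (b=3); 3→4: 2·4^2 + 2·4 + 2 = 42; 42−1 = 41
i=2: 41 = 2·4^2 + 2·4 + 1 (b=4); 4→5: 2·5^2 + 2·5 + 1 = 61; 61−1 = 60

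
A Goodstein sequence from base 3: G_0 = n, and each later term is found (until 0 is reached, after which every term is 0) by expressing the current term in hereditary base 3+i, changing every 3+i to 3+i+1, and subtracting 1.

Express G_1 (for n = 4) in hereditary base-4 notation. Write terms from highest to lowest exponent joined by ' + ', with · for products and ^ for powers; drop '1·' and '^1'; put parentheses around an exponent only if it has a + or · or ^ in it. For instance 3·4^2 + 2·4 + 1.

4

[0] 4 ≡ 3 + 1 (base 3). Lift 4: 5. −1: 4.
[1] 4 ≡ 4 (base 4). Lift 5: 5. −1: 4.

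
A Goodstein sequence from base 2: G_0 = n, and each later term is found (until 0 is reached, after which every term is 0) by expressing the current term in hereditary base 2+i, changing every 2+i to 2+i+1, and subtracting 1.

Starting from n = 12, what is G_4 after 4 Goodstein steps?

G_0=12  [base 2] 2^(2 + 1) + 2^2  →[2↦3]→  3^(3 + 1) + 3^3 = 108  −1 ⇒ G_1=107
G_1=107  [base 3] 3^(3 + 1) + 2·3^2 + 2·3 + 2  →[3↦4]→  4^(4 + 1) + 2·4^2 + 2·4 + 2 = 1066  −1 ⇒ G_2=1065
G_2=1065  [base 4] 4^(4 + 1) + 2·4^2 + 2·4 + 1  →[4↦5]→  5^(5 + 1) + 2·5^2 + 2·5 + 1 = 15686  −1 ⇒ G_3=15685
G_3=15685  [base 5] 5^(5 + 1) + 2·5^2 + 2·5  →[5↦6]→  6^(6 + 1) + 2·6^2 + 2·6 = 280020  −1 ⇒ G_4=280019
G_4=280019  [base 6] 6^(6 + 1) + 2·6^2 + 6 + 5  →[6↦7]→  7^(7 + 1) + 2·7^2 + 7 + 5 = 5764911  −1 ⇒ G_5=5764910

280019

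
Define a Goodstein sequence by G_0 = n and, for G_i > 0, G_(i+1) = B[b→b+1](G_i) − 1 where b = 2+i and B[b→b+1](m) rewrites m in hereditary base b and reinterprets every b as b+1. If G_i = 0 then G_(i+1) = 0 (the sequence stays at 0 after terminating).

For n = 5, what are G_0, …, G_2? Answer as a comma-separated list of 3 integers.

5, 27, 255

5 —HB2→ 2^2 + 1 —bump→ 3^3 + 1 = 28 —(−1)→ 27
27 —HB3→ 3^3 —bump→ 4^4 = 256 —(−1)→ 255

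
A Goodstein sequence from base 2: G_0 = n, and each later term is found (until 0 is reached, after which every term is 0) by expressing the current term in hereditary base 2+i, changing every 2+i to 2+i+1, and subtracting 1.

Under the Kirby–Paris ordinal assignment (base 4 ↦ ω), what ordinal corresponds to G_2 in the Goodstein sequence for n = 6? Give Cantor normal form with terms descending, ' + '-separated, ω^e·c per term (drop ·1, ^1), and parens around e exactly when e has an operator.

G_0 = 6. HB_2(6) = 2^2 + 2. Bump = 30. G_1 = 29.
G_1 = 29. HB_3(29) = 3^3 + 2. Bump = 258. G_2 = 257.
G_2 = 257. HB_4(257) = 4^4 + 1. Bump = 3126. G_3 = 3125.

ω^ω + 1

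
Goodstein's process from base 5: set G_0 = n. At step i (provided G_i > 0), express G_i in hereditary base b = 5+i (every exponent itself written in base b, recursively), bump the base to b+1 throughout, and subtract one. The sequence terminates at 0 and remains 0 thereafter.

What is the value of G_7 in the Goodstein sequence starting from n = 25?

step 0: 25 = 5^2; sub 6 for 5: 6^2; = 36; G_1 = 36−1 = 35
step 1: 35 = 5·6 + 5; sub 7 for 6: 5·7 + 5; = 40; G_2 = 40−1 = 39
step 2: 39 = 5·7 + 4; sub 8 for 7: 5·8 + 4; = 44; G_3 = 44−1 = 43
step 3: 43 = 5·8 + 3; sub 9 for 8: 5·9 + 3; = 48; G_4 = 48−1 = 47
step 4: 47 = 5·9 + 2; sub 10 for 9: 5·10 + 2; = 52; G_5 = 52−1 = 51
step 5: 51 = 5·10 + 1; sub 11 for 10: 5·11 + 1; = 56; G_6 = 56−1 = 55
step 6: 55 = 5·11; sub 12 for 11: 5·12; = 60; G_7 = 60−1 = 59

59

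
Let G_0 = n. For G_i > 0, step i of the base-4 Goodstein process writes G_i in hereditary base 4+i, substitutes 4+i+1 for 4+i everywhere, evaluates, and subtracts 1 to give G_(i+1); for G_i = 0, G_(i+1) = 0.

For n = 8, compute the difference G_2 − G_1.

0

[0] 8 ≡ 2·4 (base 4). Lift 5: 10. −1: 9.
[1] 9 ≡ 5 + 4 (base 5). Lift 6: 10. −1: 9.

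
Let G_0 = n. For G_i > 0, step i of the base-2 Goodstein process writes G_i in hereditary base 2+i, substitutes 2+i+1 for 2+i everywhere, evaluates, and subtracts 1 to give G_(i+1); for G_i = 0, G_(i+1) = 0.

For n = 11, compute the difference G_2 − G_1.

943

(0) 11|_2 = 2^(2 + 1) + 2 + 1 ↦ 3^(3 + 1) + 3 + 1|_3 = 85 ⇒ 84
(1) 84|_3 = 3^(3 + 1) + 3 ↦ 4^(4 + 1) + 4|_4 = 1028 ⇒ 1027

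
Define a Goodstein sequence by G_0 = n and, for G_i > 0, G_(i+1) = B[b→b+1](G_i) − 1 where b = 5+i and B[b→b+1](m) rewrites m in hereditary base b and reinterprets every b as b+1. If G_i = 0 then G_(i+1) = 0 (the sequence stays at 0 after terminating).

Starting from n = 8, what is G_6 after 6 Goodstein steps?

6

(0) 8|_5 = 5 + 3 ↦ 6 + 3|_6 = 9 ⇒ 8
(1) 8|_6 = 6 + 2 ↦ 7 + 2|_7 = 9 ⇒ 8
(2) 8|_7 = 7 + 1 ↦ 8 + 1|_8 = 9 ⇒ 8
(3) 8|_8 = 8 ↦ 9|_9 = 9 ⇒ 8
(4) 8|_9 = 8 ↦ 8|_10 = 8 ⇒ 7
(5) 7|_10 = 7 ↦ 7|_11 = 7 ⇒ 6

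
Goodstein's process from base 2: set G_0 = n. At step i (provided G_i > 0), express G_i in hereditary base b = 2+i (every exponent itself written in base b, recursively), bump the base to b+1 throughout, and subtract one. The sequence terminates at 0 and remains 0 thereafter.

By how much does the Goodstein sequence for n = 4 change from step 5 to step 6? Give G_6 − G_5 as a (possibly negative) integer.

base 2: 4 = 2^2; at 3: 3^3 = 27; next = 26
base 3: 26 = 2·3^2 + 2·3 + 2; at 4: 2·4^2 + 2·4 + 2 = 42; next = 41
base 4: 41 = 2·4^2 + 2·4 + 1; at 5: 2·5^2 + 2·5 + 1 = 61; next = 60
base 5: 60 = 2·5^2 + 2·5; at 6: 2·6^2 + 2·6 = 84; next = 83
base 6: 83 = 2·6^2 + 6 + 5; at 7: 2·7^2 + 7 + 5 = 110; next = 109
base 7: 109 = 2·7^2 + 7 + 4; at 8: 2·8^2 + 8 + 4 = 140; next = 139

30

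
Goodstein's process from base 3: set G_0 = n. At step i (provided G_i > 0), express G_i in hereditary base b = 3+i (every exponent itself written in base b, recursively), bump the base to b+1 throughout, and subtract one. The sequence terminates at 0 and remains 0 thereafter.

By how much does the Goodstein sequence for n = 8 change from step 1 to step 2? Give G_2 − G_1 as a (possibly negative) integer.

G_0=8  [base 3] 2·3 + 2  →[3↦4]→  2·4 + 2 = 10  −1 ⇒ G_1=9
G_1=9  [base 4] 2·4 + 1  →[4↦5]→  2·5 + 1 = 11  −1 ⇒ G_2=10

1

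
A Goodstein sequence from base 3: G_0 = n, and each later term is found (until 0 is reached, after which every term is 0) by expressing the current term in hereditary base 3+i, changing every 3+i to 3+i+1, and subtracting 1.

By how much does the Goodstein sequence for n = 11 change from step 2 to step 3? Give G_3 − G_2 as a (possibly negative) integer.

[0] 11 ≡ 3^2 + 2 (base 3). Lift 4: 18. −1: 17.
[1] 17 ≡ 4^2 + 1 (base 4). Lift 5: 26. −1: 25.
[2] 25 ≡ 5^2 (base 5). Lift 6: 36. −1: 35.

10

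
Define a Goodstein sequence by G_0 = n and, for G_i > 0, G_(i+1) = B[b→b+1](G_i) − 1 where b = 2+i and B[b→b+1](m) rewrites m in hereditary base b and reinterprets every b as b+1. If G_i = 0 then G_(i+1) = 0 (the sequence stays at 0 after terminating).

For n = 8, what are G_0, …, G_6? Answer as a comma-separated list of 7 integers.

8, 80, 553, 6310, 93395, 1647195, 33554571

step 0: 8 = 2^(2 + 1); sub 3 for 2: 3^(3 + 1); = 81; G_1 = 81−1 = 80
step 1: 80 = 2·3^3 + 2·3^2 + 2·3 + 2; sub 4 for 3: 2·4^4 + 2·4^2 + 2·4 + 2; = 554; G_2 = 554−1 = 553
step 2: 553 = 2·4^4 + 2·4^2 + 2·4 + 1; sub 5 for 4: 2·5^5 + 2·5^2 + 2·5 + 1; = 6311; G_3 = 6311−1 = 6310
step 3: 6310 = 2·5^5 + 2·5^2 + 2·5; sub 6 for 5: 2·6^6 + 2·6^2 + 2·6; = 93396; G_4 = 93396−1 = 93395
step 4: 93395 = 2·6^6 + 2·6^2 + 6 + 5; sub 7 for 6: 2·7^7 + 2·7^2 + 7 + 5; = 1647196; G_5 = 1647196−1 = 1647195
step 5: 1647195 = 2·7^7 + 2·7^2 + 7 + 4; sub 8 for 7: 2·8^8 + 2·8^2 + 8 + 4; = 33554572; G_6 = 33554572−1 = 33554571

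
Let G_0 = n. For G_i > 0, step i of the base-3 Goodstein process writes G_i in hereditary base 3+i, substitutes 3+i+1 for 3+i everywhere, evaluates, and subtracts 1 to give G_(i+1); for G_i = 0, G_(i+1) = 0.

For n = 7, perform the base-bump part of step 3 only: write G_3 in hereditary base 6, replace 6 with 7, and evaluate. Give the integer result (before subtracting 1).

base 3: 7 = 2·3 + 1; at 4: 2·4 + 1 = 9; next = 8
base 4: 8 = 2·4; at 5: 2·5 = 10; next = 9
base 5: 9 = 5 + 4; at 6: 6 + 4 = 10; next = 9

10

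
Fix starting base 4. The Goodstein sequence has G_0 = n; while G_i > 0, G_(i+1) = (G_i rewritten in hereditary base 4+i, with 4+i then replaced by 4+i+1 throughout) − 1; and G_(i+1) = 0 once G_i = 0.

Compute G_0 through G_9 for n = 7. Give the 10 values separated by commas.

7, 7, 7, 7, 7, 6, 5, 4, 3, 2

(0) 7|_4 = 4 + 3 ↦ 5 + 3|_5 = 8 ⇒ 7
(1) 7|_5 = 5 + 2 ↦ 6 + 2|_6 = 8 ⇒ 7
(2) 7|_6 = 6 + 1 ↦ 7 + 1|_7 = 8 ⇒ 7
(3) 7|_7 = 7 ↦ 8|_8 = 8 ⇒ 7
(4) 7|_8 = 7 ↦ 7|_9 = 7 ⇒ 6
(5) 6|_9 = 6 ↦ 6|_10 = 6 ⇒ 5
(6) 5|_10 = 5 ↦ 5|_11 = 5 ⇒ 4
(7) 4|_11 = 4 ↦ 4|_12 = 4 ⇒ 3
(8) 3|_12 = 3 ↦ 3|_13 = 3 ⇒ 2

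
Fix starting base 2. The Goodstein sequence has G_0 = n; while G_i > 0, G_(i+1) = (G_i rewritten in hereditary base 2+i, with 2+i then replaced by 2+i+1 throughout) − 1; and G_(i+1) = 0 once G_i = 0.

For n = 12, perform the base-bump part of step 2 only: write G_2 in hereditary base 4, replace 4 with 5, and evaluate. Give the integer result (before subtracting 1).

15686

[0] 12 ≡ 2^(2 + 1) + 2^2 (base 2). Lift 3: 108. −1: 107.
[1] 107 ≡ 3^(3 + 1) + 2·3^2 + 2·3 + 2 (base 3). Lift 4: 1066. −1: 1065.
[2] 1065 ≡ 4^(4 + 1) + 2·4^2 + 2·4 + 1 (base 4). Lift 5: 15686. −1: 15685.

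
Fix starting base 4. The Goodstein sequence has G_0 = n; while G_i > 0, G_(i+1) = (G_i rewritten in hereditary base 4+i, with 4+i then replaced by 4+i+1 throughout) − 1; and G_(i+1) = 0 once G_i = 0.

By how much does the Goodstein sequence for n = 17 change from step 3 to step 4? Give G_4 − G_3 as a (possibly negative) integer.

4

base 4: 17 = 4^2 + 1; at 5: 5^2 + 1 = 26; next = 25
base 5: 25 = 5^2; at 6: 6^2 = 36; next = 35
base 6: 35 = 5·6 + 5; at 7: 5·7 + 5 = 40; next = 39
base 7: 39 = 5·7 + 4; at 8: 5·8 + 4 = 44; next = 43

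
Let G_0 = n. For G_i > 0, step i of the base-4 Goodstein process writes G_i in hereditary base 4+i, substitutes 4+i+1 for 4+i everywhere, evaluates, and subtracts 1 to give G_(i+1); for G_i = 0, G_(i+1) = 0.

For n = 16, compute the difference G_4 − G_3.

3

[0] 16 ≡ 4^2 (base 4). Lift 5: 25. −1: 24.
[1] 24 ≡ 4·5 + 4 (base 5). Lift 6: 28. −1: 27.
[2] 27 ≡ 4·6 + 3 (base 6). Lift 7: 31. −1: 30.
[3] 30 ≡ 4·7 + 2 (base 7). Lift 8: 34. −1: 33.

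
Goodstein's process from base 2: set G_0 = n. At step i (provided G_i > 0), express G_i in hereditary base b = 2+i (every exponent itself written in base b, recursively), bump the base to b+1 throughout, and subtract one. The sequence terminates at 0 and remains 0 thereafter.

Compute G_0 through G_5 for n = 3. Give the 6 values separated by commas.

3, 3, 3, 2, 1, 0

base 2: 3 = 2 + 1; at 3: 3 + 1 = 4; next = 3
base 3: 3 = 3; at 4: 4 = 4; next = 3
base 4: 3 = 3; at 5: 3 = 3; next = 2
base 5: 2 = 2; at 6: 2 = 2; next = 1
base 6: 1 = 1; at 7: 1 = 1; next = 0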